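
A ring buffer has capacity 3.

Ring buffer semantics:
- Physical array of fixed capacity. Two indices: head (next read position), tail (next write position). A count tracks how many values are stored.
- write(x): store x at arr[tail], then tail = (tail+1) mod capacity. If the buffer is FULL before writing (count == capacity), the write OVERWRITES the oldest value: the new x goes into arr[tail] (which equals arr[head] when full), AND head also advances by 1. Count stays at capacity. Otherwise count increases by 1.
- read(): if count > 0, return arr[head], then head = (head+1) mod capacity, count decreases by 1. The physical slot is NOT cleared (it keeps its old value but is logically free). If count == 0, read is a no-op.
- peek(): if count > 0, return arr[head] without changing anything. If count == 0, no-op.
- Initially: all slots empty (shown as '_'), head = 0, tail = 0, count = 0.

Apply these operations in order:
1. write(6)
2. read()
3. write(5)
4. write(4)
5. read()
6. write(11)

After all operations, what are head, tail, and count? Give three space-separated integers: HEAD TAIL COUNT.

After op 1 (write(6)): arr=[6 _ _] head=0 tail=1 count=1
After op 2 (read()): arr=[6 _ _] head=1 tail=1 count=0
After op 3 (write(5)): arr=[6 5 _] head=1 tail=2 count=1
After op 4 (write(4)): arr=[6 5 4] head=1 tail=0 count=2
After op 5 (read()): arr=[6 5 4] head=2 tail=0 count=1
After op 6 (write(11)): arr=[11 5 4] head=2 tail=1 count=2

Answer: 2 1 2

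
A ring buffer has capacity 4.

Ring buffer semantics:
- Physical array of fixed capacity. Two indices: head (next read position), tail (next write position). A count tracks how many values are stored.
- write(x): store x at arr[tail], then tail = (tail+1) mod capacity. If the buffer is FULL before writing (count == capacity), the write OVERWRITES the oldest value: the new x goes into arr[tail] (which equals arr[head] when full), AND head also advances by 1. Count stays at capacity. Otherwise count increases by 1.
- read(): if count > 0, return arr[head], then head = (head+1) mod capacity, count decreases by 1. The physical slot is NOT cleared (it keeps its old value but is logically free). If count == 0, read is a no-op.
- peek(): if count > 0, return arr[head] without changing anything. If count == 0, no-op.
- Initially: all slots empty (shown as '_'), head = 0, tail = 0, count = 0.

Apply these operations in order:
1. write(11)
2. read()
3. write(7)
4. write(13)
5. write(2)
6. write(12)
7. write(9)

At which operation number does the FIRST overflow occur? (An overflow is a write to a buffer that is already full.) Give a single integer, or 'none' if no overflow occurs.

Answer: 7

Derivation:
After op 1 (write(11)): arr=[11 _ _ _] head=0 tail=1 count=1
After op 2 (read()): arr=[11 _ _ _] head=1 tail=1 count=0
After op 3 (write(7)): arr=[11 7 _ _] head=1 tail=2 count=1
After op 4 (write(13)): arr=[11 7 13 _] head=1 tail=3 count=2
After op 5 (write(2)): arr=[11 7 13 2] head=1 tail=0 count=3
After op 6 (write(12)): arr=[12 7 13 2] head=1 tail=1 count=4
After op 7 (write(9)): arr=[12 9 13 2] head=2 tail=2 count=4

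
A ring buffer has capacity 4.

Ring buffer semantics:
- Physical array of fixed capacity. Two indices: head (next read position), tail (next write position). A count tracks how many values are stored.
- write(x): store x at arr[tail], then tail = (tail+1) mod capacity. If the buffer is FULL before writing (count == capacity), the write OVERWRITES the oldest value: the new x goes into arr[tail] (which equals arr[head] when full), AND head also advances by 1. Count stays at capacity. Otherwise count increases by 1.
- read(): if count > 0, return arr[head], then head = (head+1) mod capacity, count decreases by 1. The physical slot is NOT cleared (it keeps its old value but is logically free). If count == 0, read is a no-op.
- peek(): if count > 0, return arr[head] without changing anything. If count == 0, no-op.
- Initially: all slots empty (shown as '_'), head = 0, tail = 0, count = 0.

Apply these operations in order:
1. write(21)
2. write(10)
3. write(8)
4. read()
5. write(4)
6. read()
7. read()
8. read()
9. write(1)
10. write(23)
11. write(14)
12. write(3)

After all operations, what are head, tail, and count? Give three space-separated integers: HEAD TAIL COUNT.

After op 1 (write(21)): arr=[21 _ _ _] head=0 tail=1 count=1
After op 2 (write(10)): arr=[21 10 _ _] head=0 tail=2 count=2
After op 3 (write(8)): arr=[21 10 8 _] head=0 tail=3 count=3
After op 4 (read()): arr=[21 10 8 _] head=1 tail=3 count=2
After op 5 (write(4)): arr=[21 10 8 4] head=1 tail=0 count=3
After op 6 (read()): arr=[21 10 8 4] head=2 tail=0 count=2
After op 7 (read()): arr=[21 10 8 4] head=3 tail=0 count=1
After op 8 (read()): arr=[21 10 8 4] head=0 tail=0 count=0
After op 9 (write(1)): arr=[1 10 8 4] head=0 tail=1 count=1
After op 10 (write(23)): arr=[1 23 8 4] head=0 tail=2 count=2
After op 11 (write(14)): arr=[1 23 14 4] head=0 tail=3 count=3
After op 12 (write(3)): arr=[1 23 14 3] head=0 tail=0 count=4

Answer: 0 0 4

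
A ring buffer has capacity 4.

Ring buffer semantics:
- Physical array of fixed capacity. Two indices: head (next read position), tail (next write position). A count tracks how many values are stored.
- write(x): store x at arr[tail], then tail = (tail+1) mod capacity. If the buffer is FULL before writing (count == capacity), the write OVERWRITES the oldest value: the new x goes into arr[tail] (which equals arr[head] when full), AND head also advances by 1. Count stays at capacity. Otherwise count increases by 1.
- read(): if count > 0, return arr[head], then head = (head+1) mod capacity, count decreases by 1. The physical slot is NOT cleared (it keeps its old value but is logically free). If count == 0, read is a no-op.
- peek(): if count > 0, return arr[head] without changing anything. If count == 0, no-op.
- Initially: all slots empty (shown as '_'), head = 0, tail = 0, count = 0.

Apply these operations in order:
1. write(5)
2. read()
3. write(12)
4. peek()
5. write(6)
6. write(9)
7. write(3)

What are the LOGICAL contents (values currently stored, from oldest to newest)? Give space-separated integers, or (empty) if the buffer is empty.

After op 1 (write(5)): arr=[5 _ _ _] head=0 tail=1 count=1
After op 2 (read()): arr=[5 _ _ _] head=1 tail=1 count=0
After op 3 (write(12)): arr=[5 12 _ _] head=1 tail=2 count=1
After op 4 (peek()): arr=[5 12 _ _] head=1 tail=2 count=1
After op 5 (write(6)): arr=[5 12 6 _] head=1 tail=3 count=2
After op 6 (write(9)): arr=[5 12 6 9] head=1 tail=0 count=3
After op 7 (write(3)): arr=[3 12 6 9] head=1 tail=1 count=4

Answer: 12 6 9 3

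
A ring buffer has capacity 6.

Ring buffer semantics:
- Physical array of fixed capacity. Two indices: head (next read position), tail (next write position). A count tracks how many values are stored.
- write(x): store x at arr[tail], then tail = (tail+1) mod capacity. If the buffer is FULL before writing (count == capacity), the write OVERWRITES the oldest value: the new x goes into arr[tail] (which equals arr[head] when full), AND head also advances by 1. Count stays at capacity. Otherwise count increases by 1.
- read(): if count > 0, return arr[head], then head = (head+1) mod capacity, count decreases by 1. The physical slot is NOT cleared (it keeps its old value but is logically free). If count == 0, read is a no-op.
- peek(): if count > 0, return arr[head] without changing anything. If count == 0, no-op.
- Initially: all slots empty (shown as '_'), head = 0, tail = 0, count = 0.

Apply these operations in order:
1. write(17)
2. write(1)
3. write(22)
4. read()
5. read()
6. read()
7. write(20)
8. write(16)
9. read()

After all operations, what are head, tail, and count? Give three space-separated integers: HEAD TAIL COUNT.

After op 1 (write(17)): arr=[17 _ _ _ _ _] head=0 tail=1 count=1
After op 2 (write(1)): arr=[17 1 _ _ _ _] head=0 tail=2 count=2
After op 3 (write(22)): arr=[17 1 22 _ _ _] head=0 tail=3 count=3
After op 4 (read()): arr=[17 1 22 _ _ _] head=1 tail=3 count=2
After op 5 (read()): arr=[17 1 22 _ _ _] head=2 tail=3 count=1
After op 6 (read()): arr=[17 1 22 _ _ _] head=3 tail=3 count=0
After op 7 (write(20)): arr=[17 1 22 20 _ _] head=3 tail=4 count=1
After op 8 (write(16)): arr=[17 1 22 20 16 _] head=3 tail=5 count=2
After op 9 (read()): arr=[17 1 22 20 16 _] head=4 tail=5 count=1

Answer: 4 5 1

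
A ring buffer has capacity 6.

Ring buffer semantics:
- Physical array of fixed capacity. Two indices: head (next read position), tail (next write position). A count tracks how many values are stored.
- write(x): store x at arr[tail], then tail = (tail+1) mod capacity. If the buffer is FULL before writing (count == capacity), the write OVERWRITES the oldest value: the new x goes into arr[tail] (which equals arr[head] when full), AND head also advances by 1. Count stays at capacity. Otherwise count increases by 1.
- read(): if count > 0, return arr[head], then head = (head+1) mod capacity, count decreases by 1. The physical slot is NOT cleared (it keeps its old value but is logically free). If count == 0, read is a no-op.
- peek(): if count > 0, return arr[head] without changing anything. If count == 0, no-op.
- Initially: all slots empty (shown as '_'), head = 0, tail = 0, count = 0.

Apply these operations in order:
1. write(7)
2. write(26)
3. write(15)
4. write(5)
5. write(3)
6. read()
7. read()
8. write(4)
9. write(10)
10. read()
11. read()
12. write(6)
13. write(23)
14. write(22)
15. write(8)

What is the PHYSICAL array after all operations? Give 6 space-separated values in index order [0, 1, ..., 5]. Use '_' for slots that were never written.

Answer: 10 6 23 22 8 4

Derivation:
After op 1 (write(7)): arr=[7 _ _ _ _ _] head=0 tail=1 count=1
After op 2 (write(26)): arr=[7 26 _ _ _ _] head=0 tail=2 count=2
After op 3 (write(15)): arr=[7 26 15 _ _ _] head=0 tail=3 count=3
After op 4 (write(5)): arr=[7 26 15 5 _ _] head=0 tail=4 count=4
After op 5 (write(3)): arr=[7 26 15 5 3 _] head=0 tail=5 count=5
After op 6 (read()): arr=[7 26 15 5 3 _] head=1 tail=5 count=4
After op 7 (read()): arr=[7 26 15 5 3 _] head=2 tail=5 count=3
After op 8 (write(4)): arr=[7 26 15 5 3 4] head=2 tail=0 count=4
After op 9 (write(10)): arr=[10 26 15 5 3 4] head=2 tail=1 count=5
After op 10 (read()): arr=[10 26 15 5 3 4] head=3 tail=1 count=4
After op 11 (read()): arr=[10 26 15 5 3 4] head=4 tail=1 count=3
After op 12 (write(6)): arr=[10 6 15 5 3 4] head=4 tail=2 count=4
After op 13 (write(23)): arr=[10 6 23 5 3 4] head=4 tail=3 count=5
After op 14 (write(22)): arr=[10 6 23 22 3 4] head=4 tail=4 count=6
After op 15 (write(8)): arr=[10 6 23 22 8 4] head=5 tail=5 count=6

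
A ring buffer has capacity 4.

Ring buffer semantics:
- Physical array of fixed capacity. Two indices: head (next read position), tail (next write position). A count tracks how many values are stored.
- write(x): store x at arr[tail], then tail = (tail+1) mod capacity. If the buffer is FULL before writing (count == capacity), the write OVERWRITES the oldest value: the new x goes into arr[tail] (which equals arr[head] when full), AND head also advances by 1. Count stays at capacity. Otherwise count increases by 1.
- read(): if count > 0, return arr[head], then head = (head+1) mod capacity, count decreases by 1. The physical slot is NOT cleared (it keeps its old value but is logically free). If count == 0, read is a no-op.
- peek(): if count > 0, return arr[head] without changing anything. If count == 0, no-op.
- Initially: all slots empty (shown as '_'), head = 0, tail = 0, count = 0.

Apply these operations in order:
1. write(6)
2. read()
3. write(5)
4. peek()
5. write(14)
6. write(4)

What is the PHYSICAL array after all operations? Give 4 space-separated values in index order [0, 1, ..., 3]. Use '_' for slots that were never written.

After op 1 (write(6)): arr=[6 _ _ _] head=0 tail=1 count=1
After op 2 (read()): arr=[6 _ _ _] head=1 tail=1 count=0
After op 3 (write(5)): arr=[6 5 _ _] head=1 tail=2 count=1
After op 4 (peek()): arr=[6 5 _ _] head=1 tail=2 count=1
After op 5 (write(14)): arr=[6 5 14 _] head=1 tail=3 count=2
After op 6 (write(4)): arr=[6 5 14 4] head=1 tail=0 count=3

Answer: 6 5 14 4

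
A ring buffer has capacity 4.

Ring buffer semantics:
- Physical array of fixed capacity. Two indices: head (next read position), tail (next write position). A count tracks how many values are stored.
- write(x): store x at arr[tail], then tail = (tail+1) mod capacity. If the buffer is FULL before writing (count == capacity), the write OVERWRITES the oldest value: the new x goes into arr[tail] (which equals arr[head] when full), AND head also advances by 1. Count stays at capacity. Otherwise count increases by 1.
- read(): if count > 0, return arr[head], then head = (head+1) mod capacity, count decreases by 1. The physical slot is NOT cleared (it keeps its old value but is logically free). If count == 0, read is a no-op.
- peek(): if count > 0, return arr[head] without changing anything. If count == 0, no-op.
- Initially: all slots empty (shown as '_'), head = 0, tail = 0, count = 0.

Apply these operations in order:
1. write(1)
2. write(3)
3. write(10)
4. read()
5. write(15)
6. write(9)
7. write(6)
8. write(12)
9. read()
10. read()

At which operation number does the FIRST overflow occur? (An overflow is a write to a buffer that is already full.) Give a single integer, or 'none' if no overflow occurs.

Answer: 7

Derivation:
After op 1 (write(1)): arr=[1 _ _ _] head=0 tail=1 count=1
After op 2 (write(3)): arr=[1 3 _ _] head=0 tail=2 count=2
After op 3 (write(10)): arr=[1 3 10 _] head=0 tail=3 count=3
After op 4 (read()): arr=[1 3 10 _] head=1 tail=3 count=2
After op 5 (write(15)): arr=[1 3 10 15] head=1 tail=0 count=3
After op 6 (write(9)): arr=[9 3 10 15] head=1 tail=1 count=4
After op 7 (write(6)): arr=[9 6 10 15] head=2 tail=2 count=4
After op 8 (write(12)): arr=[9 6 12 15] head=3 tail=3 count=4
After op 9 (read()): arr=[9 6 12 15] head=0 tail=3 count=3
After op 10 (read()): arr=[9 6 12 15] head=1 tail=3 count=2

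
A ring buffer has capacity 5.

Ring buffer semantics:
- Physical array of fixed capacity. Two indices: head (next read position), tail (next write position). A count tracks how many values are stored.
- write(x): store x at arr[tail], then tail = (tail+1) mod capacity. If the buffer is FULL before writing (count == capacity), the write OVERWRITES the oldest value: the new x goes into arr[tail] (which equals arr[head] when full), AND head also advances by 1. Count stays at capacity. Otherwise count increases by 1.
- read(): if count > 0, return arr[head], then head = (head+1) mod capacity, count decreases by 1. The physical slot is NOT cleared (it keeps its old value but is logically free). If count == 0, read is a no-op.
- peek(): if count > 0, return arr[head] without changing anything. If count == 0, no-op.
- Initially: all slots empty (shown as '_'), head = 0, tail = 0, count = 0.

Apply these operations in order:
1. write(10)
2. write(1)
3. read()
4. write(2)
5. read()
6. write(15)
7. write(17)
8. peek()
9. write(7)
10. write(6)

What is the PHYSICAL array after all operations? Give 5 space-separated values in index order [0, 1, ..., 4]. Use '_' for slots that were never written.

After op 1 (write(10)): arr=[10 _ _ _ _] head=0 tail=1 count=1
After op 2 (write(1)): arr=[10 1 _ _ _] head=0 tail=2 count=2
After op 3 (read()): arr=[10 1 _ _ _] head=1 tail=2 count=1
After op 4 (write(2)): arr=[10 1 2 _ _] head=1 tail=3 count=2
After op 5 (read()): arr=[10 1 2 _ _] head=2 tail=3 count=1
After op 6 (write(15)): arr=[10 1 2 15 _] head=2 tail=4 count=2
After op 7 (write(17)): arr=[10 1 2 15 17] head=2 tail=0 count=3
After op 8 (peek()): arr=[10 1 2 15 17] head=2 tail=0 count=3
After op 9 (write(7)): arr=[7 1 2 15 17] head=2 tail=1 count=4
After op 10 (write(6)): arr=[7 6 2 15 17] head=2 tail=2 count=5

Answer: 7 6 2 15 17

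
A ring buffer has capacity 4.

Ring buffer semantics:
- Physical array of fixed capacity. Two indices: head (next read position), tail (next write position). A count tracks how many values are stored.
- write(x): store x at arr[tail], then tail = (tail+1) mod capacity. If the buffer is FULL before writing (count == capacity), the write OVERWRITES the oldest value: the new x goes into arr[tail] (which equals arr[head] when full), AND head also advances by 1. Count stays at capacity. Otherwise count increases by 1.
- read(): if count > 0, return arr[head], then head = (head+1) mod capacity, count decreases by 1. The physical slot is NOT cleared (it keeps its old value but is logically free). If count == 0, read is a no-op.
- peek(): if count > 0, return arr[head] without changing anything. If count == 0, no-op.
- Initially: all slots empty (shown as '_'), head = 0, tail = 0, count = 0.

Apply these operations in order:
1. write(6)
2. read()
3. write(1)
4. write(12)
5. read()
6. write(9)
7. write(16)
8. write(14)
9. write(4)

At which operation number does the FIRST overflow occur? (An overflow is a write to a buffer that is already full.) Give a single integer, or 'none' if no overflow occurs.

After op 1 (write(6)): arr=[6 _ _ _] head=0 tail=1 count=1
After op 2 (read()): arr=[6 _ _ _] head=1 tail=1 count=0
After op 3 (write(1)): arr=[6 1 _ _] head=1 tail=2 count=1
After op 4 (write(12)): arr=[6 1 12 _] head=1 tail=3 count=2
After op 5 (read()): arr=[6 1 12 _] head=2 tail=3 count=1
After op 6 (write(9)): arr=[6 1 12 9] head=2 tail=0 count=2
After op 7 (write(16)): arr=[16 1 12 9] head=2 tail=1 count=3
After op 8 (write(14)): arr=[16 14 12 9] head=2 tail=2 count=4
After op 9 (write(4)): arr=[16 14 4 9] head=3 tail=3 count=4

Answer: 9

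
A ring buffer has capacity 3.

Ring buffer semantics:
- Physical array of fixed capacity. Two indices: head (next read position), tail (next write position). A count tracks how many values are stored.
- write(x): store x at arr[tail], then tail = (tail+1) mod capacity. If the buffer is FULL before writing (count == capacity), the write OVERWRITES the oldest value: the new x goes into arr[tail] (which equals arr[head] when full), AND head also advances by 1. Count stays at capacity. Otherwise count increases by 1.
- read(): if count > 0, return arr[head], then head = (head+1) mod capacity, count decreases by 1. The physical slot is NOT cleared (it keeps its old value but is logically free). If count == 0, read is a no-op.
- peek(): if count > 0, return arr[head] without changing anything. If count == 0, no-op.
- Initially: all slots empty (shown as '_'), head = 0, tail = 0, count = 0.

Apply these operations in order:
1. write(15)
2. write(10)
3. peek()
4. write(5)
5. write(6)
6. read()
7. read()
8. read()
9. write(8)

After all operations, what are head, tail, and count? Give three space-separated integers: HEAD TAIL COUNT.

Answer: 1 2 1

Derivation:
After op 1 (write(15)): arr=[15 _ _] head=0 tail=1 count=1
After op 2 (write(10)): arr=[15 10 _] head=0 tail=2 count=2
After op 3 (peek()): arr=[15 10 _] head=0 tail=2 count=2
After op 4 (write(5)): arr=[15 10 5] head=0 tail=0 count=3
After op 5 (write(6)): arr=[6 10 5] head=1 tail=1 count=3
After op 6 (read()): arr=[6 10 5] head=2 tail=1 count=2
After op 7 (read()): arr=[6 10 5] head=0 tail=1 count=1
After op 8 (read()): arr=[6 10 5] head=1 tail=1 count=0
After op 9 (write(8)): arr=[6 8 5] head=1 tail=2 count=1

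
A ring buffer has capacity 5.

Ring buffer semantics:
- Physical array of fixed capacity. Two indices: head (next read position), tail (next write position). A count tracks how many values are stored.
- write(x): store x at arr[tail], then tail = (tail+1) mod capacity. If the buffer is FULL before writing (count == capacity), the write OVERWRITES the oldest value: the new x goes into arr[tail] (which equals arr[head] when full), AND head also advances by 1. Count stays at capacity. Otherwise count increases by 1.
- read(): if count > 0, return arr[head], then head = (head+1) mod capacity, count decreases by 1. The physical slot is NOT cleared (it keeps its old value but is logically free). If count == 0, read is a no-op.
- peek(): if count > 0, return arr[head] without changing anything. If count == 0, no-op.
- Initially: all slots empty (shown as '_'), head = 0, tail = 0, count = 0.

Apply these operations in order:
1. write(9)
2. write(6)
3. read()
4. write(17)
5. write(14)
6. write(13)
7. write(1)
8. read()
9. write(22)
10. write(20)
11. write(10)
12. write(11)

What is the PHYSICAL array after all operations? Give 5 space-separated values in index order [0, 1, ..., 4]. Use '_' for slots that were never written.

After op 1 (write(9)): arr=[9 _ _ _ _] head=0 tail=1 count=1
After op 2 (write(6)): arr=[9 6 _ _ _] head=0 tail=2 count=2
After op 3 (read()): arr=[9 6 _ _ _] head=1 tail=2 count=1
After op 4 (write(17)): arr=[9 6 17 _ _] head=1 tail=3 count=2
After op 5 (write(14)): arr=[9 6 17 14 _] head=1 tail=4 count=3
After op 6 (write(13)): arr=[9 6 17 14 13] head=1 tail=0 count=4
After op 7 (write(1)): arr=[1 6 17 14 13] head=1 tail=1 count=5
After op 8 (read()): arr=[1 6 17 14 13] head=2 tail=1 count=4
After op 9 (write(22)): arr=[1 22 17 14 13] head=2 tail=2 count=5
After op 10 (write(20)): arr=[1 22 20 14 13] head=3 tail=3 count=5
After op 11 (write(10)): arr=[1 22 20 10 13] head=4 tail=4 count=5
After op 12 (write(11)): arr=[1 22 20 10 11] head=0 tail=0 count=5

Answer: 1 22 20 10 11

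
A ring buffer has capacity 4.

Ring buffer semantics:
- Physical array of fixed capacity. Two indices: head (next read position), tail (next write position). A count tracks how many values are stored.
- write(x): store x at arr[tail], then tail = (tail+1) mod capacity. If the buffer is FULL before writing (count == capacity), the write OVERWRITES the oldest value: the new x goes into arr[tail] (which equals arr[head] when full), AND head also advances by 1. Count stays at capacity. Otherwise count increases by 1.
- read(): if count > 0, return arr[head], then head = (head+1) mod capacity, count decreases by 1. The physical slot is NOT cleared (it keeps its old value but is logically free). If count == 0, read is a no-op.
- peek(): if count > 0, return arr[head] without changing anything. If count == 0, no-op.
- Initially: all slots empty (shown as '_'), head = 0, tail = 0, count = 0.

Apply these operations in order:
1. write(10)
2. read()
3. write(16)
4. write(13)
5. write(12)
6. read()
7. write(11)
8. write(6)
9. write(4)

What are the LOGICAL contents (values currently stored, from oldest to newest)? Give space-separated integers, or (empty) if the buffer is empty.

Answer: 12 11 6 4

Derivation:
After op 1 (write(10)): arr=[10 _ _ _] head=0 tail=1 count=1
After op 2 (read()): arr=[10 _ _ _] head=1 tail=1 count=0
After op 3 (write(16)): arr=[10 16 _ _] head=1 tail=2 count=1
After op 4 (write(13)): arr=[10 16 13 _] head=1 tail=3 count=2
After op 5 (write(12)): arr=[10 16 13 12] head=1 tail=0 count=3
After op 6 (read()): arr=[10 16 13 12] head=2 tail=0 count=2
After op 7 (write(11)): arr=[11 16 13 12] head=2 tail=1 count=3
After op 8 (write(6)): arr=[11 6 13 12] head=2 tail=2 count=4
After op 9 (write(4)): arr=[11 6 4 12] head=3 tail=3 count=4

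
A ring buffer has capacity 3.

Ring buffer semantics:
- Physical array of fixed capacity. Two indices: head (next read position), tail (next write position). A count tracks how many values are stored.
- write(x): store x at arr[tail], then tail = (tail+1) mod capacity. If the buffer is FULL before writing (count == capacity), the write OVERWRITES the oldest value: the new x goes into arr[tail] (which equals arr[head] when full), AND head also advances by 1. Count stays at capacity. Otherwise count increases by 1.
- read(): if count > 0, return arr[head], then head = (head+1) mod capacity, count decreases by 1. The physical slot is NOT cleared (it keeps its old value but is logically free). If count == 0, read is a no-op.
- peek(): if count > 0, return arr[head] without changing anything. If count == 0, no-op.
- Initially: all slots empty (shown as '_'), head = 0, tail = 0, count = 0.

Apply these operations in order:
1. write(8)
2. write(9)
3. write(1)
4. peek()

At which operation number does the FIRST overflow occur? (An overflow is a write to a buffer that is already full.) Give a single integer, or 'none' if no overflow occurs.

After op 1 (write(8)): arr=[8 _ _] head=0 tail=1 count=1
After op 2 (write(9)): arr=[8 9 _] head=0 tail=2 count=2
After op 3 (write(1)): arr=[8 9 1] head=0 tail=0 count=3
After op 4 (peek()): arr=[8 9 1] head=0 tail=0 count=3

Answer: none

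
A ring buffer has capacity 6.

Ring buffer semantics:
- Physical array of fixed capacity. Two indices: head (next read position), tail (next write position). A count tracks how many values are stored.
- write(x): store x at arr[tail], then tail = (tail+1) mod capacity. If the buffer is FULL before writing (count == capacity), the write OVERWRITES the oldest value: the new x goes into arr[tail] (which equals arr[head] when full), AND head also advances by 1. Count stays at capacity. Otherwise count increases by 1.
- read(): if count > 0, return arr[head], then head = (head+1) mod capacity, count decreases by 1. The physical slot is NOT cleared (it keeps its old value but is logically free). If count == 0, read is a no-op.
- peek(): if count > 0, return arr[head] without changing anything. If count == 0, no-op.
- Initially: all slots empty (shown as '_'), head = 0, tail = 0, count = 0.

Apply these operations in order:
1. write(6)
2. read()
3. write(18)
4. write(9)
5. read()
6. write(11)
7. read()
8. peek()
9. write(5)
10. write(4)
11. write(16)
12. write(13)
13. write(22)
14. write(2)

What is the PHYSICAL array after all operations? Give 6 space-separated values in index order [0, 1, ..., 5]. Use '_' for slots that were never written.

Answer: 16 13 22 2 5 4

Derivation:
After op 1 (write(6)): arr=[6 _ _ _ _ _] head=0 tail=1 count=1
After op 2 (read()): arr=[6 _ _ _ _ _] head=1 tail=1 count=0
After op 3 (write(18)): arr=[6 18 _ _ _ _] head=1 tail=2 count=1
After op 4 (write(9)): arr=[6 18 9 _ _ _] head=1 tail=3 count=2
After op 5 (read()): arr=[6 18 9 _ _ _] head=2 tail=3 count=1
After op 6 (write(11)): arr=[6 18 9 11 _ _] head=2 tail=4 count=2
After op 7 (read()): arr=[6 18 9 11 _ _] head=3 tail=4 count=1
After op 8 (peek()): arr=[6 18 9 11 _ _] head=3 tail=4 count=1
After op 9 (write(5)): arr=[6 18 9 11 5 _] head=3 tail=5 count=2
After op 10 (write(4)): arr=[6 18 9 11 5 4] head=3 tail=0 count=3
After op 11 (write(16)): arr=[16 18 9 11 5 4] head=3 tail=1 count=4
After op 12 (write(13)): arr=[16 13 9 11 5 4] head=3 tail=2 count=5
After op 13 (write(22)): arr=[16 13 22 11 5 4] head=3 tail=3 count=6
After op 14 (write(2)): arr=[16 13 22 2 5 4] head=4 tail=4 count=6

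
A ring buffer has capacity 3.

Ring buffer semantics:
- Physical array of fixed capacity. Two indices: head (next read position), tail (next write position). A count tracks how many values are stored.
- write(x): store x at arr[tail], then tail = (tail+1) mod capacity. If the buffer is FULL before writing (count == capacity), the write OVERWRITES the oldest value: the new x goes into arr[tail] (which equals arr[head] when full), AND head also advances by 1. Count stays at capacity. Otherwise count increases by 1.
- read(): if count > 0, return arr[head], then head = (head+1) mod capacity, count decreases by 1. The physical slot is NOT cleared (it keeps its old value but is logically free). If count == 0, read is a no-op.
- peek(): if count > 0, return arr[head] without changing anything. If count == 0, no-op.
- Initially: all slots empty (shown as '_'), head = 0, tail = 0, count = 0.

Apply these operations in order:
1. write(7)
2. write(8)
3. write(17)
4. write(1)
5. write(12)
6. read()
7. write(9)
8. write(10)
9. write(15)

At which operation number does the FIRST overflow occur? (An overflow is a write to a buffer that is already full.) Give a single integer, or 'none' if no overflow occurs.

After op 1 (write(7)): arr=[7 _ _] head=0 tail=1 count=1
After op 2 (write(8)): arr=[7 8 _] head=0 tail=2 count=2
After op 3 (write(17)): arr=[7 8 17] head=0 tail=0 count=3
After op 4 (write(1)): arr=[1 8 17] head=1 tail=1 count=3
After op 5 (write(12)): arr=[1 12 17] head=2 tail=2 count=3
After op 6 (read()): arr=[1 12 17] head=0 tail=2 count=2
After op 7 (write(9)): arr=[1 12 9] head=0 tail=0 count=3
After op 8 (write(10)): arr=[10 12 9] head=1 tail=1 count=3
After op 9 (write(15)): arr=[10 15 9] head=2 tail=2 count=3

Answer: 4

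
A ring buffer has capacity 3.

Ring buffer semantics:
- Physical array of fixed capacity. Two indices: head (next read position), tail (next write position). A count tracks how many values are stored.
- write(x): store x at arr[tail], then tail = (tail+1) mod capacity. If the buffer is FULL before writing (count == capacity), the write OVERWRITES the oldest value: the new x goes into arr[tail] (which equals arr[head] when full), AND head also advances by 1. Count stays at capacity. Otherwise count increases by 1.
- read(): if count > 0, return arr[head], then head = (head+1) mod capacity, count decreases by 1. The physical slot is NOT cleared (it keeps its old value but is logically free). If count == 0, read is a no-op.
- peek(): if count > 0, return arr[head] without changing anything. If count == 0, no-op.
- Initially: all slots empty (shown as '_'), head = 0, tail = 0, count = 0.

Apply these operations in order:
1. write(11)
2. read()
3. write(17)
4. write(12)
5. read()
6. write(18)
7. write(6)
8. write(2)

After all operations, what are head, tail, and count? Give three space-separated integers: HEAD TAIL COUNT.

After op 1 (write(11)): arr=[11 _ _] head=0 tail=1 count=1
After op 2 (read()): arr=[11 _ _] head=1 tail=1 count=0
After op 3 (write(17)): arr=[11 17 _] head=1 tail=2 count=1
After op 4 (write(12)): arr=[11 17 12] head=1 tail=0 count=2
After op 5 (read()): arr=[11 17 12] head=2 tail=0 count=1
After op 6 (write(18)): arr=[18 17 12] head=2 tail=1 count=2
After op 7 (write(6)): arr=[18 6 12] head=2 tail=2 count=3
After op 8 (write(2)): arr=[18 6 2] head=0 tail=0 count=3

Answer: 0 0 3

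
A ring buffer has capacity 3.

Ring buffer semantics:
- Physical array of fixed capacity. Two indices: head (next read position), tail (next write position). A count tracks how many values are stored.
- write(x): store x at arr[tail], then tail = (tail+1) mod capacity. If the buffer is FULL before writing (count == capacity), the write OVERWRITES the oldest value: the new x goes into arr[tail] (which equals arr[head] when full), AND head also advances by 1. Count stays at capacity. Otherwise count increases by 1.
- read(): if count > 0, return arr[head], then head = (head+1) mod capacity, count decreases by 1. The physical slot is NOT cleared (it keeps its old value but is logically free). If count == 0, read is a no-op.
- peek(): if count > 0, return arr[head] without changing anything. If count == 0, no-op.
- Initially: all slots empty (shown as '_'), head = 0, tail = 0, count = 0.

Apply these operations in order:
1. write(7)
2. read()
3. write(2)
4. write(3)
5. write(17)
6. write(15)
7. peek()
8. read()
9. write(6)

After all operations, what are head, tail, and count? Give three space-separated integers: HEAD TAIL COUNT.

Answer: 0 0 3

Derivation:
After op 1 (write(7)): arr=[7 _ _] head=0 tail=1 count=1
After op 2 (read()): arr=[7 _ _] head=1 tail=1 count=0
After op 3 (write(2)): arr=[7 2 _] head=1 tail=2 count=1
After op 4 (write(3)): arr=[7 2 3] head=1 tail=0 count=2
After op 5 (write(17)): arr=[17 2 3] head=1 tail=1 count=3
After op 6 (write(15)): arr=[17 15 3] head=2 tail=2 count=3
After op 7 (peek()): arr=[17 15 3] head=2 tail=2 count=3
After op 8 (read()): arr=[17 15 3] head=0 tail=2 count=2
After op 9 (write(6)): arr=[17 15 6] head=0 tail=0 count=3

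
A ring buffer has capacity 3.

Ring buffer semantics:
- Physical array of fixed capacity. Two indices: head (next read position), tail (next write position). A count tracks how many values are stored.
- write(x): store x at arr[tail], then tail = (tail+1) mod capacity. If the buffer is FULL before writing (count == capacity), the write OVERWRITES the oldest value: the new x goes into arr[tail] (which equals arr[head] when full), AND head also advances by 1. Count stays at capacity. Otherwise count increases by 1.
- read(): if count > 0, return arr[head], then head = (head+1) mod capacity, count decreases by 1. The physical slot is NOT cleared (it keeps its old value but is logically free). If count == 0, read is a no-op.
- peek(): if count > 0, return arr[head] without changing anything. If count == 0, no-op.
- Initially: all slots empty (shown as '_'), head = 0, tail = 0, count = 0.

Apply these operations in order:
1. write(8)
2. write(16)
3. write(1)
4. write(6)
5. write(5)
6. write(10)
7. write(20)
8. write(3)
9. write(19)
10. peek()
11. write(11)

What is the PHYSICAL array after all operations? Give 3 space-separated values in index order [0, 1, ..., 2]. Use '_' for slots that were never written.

After op 1 (write(8)): arr=[8 _ _] head=0 tail=1 count=1
After op 2 (write(16)): arr=[8 16 _] head=0 tail=2 count=2
After op 3 (write(1)): arr=[8 16 1] head=0 tail=0 count=3
After op 4 (write(6)): arr=[6 16 1] head=1 tail=1 count=3
After op 5 (write(5)): arr=[6 5 1] head=2 tail=2 count=3
After op 6 (write(10)): arr=[6 5 10] head=0 tail=0 count=3
After op 7 (write(20)): arr=[20 5 10] head=1 tail=1 count=3
After op 8 (write(3)): arr=[20 3 10] head=2 tail=2 count=3
After op 9 (write(19)): arr=[20 3 19] head=0 tail=0 count=3
After op 10 (peek()): arr=[20 3 19] head=0 tail=0 count=3
After op 11 (write(11)): arr=[11 3 19] head=1 tail=1 count=3

Answer: 11 3 19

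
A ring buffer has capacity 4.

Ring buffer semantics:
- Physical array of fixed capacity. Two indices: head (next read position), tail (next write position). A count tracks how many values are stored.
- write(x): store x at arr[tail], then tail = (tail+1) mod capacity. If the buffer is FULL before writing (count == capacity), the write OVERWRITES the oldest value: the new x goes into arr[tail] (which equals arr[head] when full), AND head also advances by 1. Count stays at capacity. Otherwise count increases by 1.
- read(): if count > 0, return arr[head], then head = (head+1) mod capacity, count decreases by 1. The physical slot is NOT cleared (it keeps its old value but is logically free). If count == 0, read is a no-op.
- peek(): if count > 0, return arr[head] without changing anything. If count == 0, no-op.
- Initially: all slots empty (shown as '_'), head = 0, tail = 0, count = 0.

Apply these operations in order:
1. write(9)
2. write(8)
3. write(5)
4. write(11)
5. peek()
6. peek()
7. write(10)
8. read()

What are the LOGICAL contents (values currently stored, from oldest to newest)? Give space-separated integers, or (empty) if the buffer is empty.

After op 1 (write(9)): arr=[9 _ _ _] head=0 tail=1 count=1
After op 2 (write(8)): arr=[9 8 _ _] head=0 tail=2 count=2
After op 3 (write(5)): arr=[9 8 5 _] head=0 tail=3 count=3
After op 4 (write(11)): arr=[9 8 5 11] head=0 tail=0 count=4
After op 5 (peek()): arr=[9 8 5 11] head=0 tail=0 count=4
After op 6 (peek()): arr=[9 8 5 11] head=0 tail=0 count=4
After op 7 (write(10)): arr=[10 8 5 11] head=1 tail=1 count=4
After op 8 (read()): arr=[10 8 5 11] head=2 tail=1 count=3

Answer: 5 11 10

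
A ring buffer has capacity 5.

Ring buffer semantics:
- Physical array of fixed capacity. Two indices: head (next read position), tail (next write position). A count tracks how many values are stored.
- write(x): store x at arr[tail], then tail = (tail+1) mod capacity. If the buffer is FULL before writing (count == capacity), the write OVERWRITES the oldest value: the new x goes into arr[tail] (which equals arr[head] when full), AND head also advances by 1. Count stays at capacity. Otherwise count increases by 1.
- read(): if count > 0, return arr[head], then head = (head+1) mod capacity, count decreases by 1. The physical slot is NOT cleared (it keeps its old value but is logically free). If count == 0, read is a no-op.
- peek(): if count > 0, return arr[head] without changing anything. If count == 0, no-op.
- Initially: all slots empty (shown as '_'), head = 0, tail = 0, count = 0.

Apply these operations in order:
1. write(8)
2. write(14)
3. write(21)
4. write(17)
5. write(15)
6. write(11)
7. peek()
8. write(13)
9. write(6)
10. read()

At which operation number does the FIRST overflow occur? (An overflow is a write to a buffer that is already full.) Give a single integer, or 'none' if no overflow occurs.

Answer: 6

Derivation:
After op 1 (write(8)): arr=[8 _ _ _ _] head=0 tail=1 count=1
After op 2 (write(14)): arr=[8 14 _ _ _] head=0 tail=2 count=2
After op 3 (write(21)): arr=[8 14 21 _ _] head=0 tail=3 count=3
After op 4 (write(17)): arr=[8 14 21 17 _] head=0 tail=4 count=4
After op 5 (write(15)): arr=[8 14 21 17 15] head=0 tail=0 count=5
After op 6 (write(11)): arr=[11 14 21 17 15] head=1 tail=1 count=5
After op 7 (peek()): arr=[11 14 21 17 15] head=1 tail=1 count=5
After op 8 (write(13)): arr=[11 13 21 17 15] head=2 tail=2 count=5
After op 9 (write(6)): arr=[11 13 6 17 15] head=3 tail=3 count=5
After op 10 (read()): arr=[11 13 6 17 15] head=4 tail=3 count=4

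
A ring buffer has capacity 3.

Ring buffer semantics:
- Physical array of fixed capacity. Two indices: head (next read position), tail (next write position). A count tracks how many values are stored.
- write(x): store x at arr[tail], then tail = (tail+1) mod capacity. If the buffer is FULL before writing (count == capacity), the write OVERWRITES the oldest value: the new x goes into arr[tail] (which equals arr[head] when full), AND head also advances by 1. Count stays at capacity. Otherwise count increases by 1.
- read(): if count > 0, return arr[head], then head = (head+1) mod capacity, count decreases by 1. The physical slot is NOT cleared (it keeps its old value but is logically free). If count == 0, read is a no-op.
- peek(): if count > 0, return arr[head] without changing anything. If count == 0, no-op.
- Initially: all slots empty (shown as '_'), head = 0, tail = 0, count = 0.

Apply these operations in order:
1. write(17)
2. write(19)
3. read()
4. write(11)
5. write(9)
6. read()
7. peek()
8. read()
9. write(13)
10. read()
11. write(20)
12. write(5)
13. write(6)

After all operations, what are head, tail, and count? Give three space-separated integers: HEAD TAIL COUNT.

After op 1 (write(17)): arr=[17 _ _] head=0 tail=1 count=1
After op 2 (write(19)): arr=[17 19 _] head=0 tail=2 count=2
After op 3 (read()): arr=[17 19 _] head=1 tail=2 count=1
After op 4 (write(11)): arr=[17 19 11] head=1 tail=0 count=2
After op 5 (write(9)): arr=[9 19 11] head=1 tail=1 count=3
After op 6 (read()): arr=[9 19 11] head=2 tail=1 count=2
After op 7 (peek()): arr=[9 19 11] head=2 tail=1 count=2
After op 8 (read()): arr=[9 19 11] head=0 tail=1 count=1
After op 9 (write(13)): arr=[9 13 11] head=0 tail=2 count=2
After op 10 (read()): arr=[9 13 11] head=1 tail=2 count=1
After op 11 (write(20)): arr=[9 13 20] head=1 tail=0 count=2
After op 12 (write(5)): arr=[5 13 20] head=1 tail=1 count=3
After op 13 (write(6)): arr=[5 6 20] head=2 tail=2 count=3

Answer: 2 2 3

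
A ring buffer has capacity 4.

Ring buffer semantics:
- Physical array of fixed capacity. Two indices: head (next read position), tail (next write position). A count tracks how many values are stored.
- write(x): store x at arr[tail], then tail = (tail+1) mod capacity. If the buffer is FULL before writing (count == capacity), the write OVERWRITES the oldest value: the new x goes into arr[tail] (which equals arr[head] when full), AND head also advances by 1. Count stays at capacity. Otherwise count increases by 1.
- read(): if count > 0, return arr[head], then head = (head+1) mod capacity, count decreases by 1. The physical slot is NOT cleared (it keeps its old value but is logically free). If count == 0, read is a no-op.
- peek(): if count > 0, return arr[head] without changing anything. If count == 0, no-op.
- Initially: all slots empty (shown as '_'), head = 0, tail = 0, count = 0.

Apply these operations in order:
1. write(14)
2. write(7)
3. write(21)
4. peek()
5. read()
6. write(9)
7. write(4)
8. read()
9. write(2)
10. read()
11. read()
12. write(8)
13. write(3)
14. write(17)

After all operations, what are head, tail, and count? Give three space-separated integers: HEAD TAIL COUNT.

After op 1 (write(14)): arr=[14 _ _ _] head=0 tail=1 count=1
After op 2 (write(7)): arr=[14 7 _ _] head=0 tail=2 count=2
After op 3 (write(21)): arr=[14 7 21 _] head=0 tail=3 count=3
After op 4 (peek()): arr=[14 7 21 _] head=0 tail=3 count=3
After op 5 (read()): arr=[14 7 21 _] head=1 tail=3 count=2
After op 6 (write(9)): arr=[14 7 21 9] head=1 tail=0 count=3
After op 7 (write(4)): arr=[4 7 21 9] head=1 tail=1 count=4
After op 8 (read()): arr=[4 7 21 9] head=2 tail=1 count=3
After op 9 (write(2)): arr=[4 2 21 9] head=2 tail=2 count=4
After op 10 (read()): arr=[4 2 21 9] head=3 tail=2 count=3
After op 11 (read()): arr=[4 2 21 9] head=0 tail=2 count=2
After op 12 (write(8)): arr=[4 2 8 9] head=0 tail=3 count=3
After op 13 (write(3)): arr=[4 2 8 3] head=0 tail=0 count=4
After op 14 (write(17)): arr=[17 2 8 3] head=1 tail=1 count=4

Answer: 1 1 4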